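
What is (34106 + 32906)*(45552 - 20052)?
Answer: 1708806000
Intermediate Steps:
(34106 + 32906)*(45552 - 20052) = 67012*25500 = 1708806000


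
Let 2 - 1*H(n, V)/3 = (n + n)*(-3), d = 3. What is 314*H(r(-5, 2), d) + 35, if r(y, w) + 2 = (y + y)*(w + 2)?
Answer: -235465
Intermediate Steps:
r(y, w) = -2 + 2*y*(2 + w) (r(y, w) = -2 + (y + y)*(w + 2) = -2 + (2*y)*(2 + w) = -2 + 2*y*(2 + w))
H(n, V) = 6 + 18*n (H(n, V) = 6 - 3*(n + n)*(-3) = 6 - 3*2*n*(-3) = 6 - (-18)*n = 6 + 18*n)
314*H(r(-5, 2), d) + 35 = 314*(6 + 18*(-2 + 4*(-5) + 2*2*(-5))) + 35 = 314*(6 + 18*(-2 - 20 - 20)) + 35 = 314*(6 + 18*(-42)) + 35 = 314*(6 - 756) + 35 = 314*(-750) + 35 = -235500 + 35 = -235465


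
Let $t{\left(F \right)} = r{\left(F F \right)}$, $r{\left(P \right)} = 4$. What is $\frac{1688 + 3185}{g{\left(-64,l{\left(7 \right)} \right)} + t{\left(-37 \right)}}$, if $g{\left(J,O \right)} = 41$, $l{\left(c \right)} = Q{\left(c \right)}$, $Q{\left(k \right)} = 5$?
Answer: $\frac{4873}{45} \approx 108.29$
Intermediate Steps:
$l{\left(c \right)} = 5$
$t{\left(F \right)} = 4$
$\frac{1688 + 3185}{g{\left(-64,l{\left(7 \right)} \right)} + t{\left(-37 \right)}} = \frac{1688 + 3185}{41 + 4} = \frac{4873}{45}$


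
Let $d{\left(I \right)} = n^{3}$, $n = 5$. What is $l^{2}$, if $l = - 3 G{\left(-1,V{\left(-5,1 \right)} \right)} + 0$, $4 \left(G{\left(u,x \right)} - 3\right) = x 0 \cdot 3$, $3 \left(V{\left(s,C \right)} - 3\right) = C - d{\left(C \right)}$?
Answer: $81$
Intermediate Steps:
$d{\left(I \right)} = 125$ ($d{\left(I \right)} = 5^{3} = 125$)
$V{\left(s,C \right)} = - \frac{116}{3} + \frac{C}{3}$ ($V{\left(s,C \right)} = 3 + \frac{C - 125}{3} = 3 + \frac{-125 + C}{3} = 3 + \left(- \frac{125}{3} + \frac{C}{3}\right) = - \frac{116}{3} + \frac{C}{3}$)
$G{\left(u,x \right)} = 3$ ($G{\left(u,x \right)} = 3 + \frac{x 0 \cdot 3}{4} = 3 + \frac{0 \cdot 3}{4} = 3 + \frac{1}{4} \cdot 0 = 3 + 0 = 3$)
$l = -9$ ($l = \left(-3\right) 3 + 0 = -9 + 0 = -9$)
$l^{2} = \left(-9\right)^{2} = 81$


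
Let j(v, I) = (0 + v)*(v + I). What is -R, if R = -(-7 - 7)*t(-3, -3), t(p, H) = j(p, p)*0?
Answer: 0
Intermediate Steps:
j(v, I) = v*(I + v)
t(p, H) = 0 (t(p, H) = (p*(p + p))*0 = (p*(2*p))*0 = (2*p**2)*0 = 0)
R = 0 (R = -(-7 - 7)*0 = -(-14)*0 = -1*0 = 0)
-R = -1*0 = 0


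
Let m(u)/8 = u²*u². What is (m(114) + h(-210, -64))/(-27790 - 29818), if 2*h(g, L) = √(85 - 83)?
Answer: -8889264/379 - √2/115216 ≈ -23455.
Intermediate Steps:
h(g, L) = √2/2 (h(g, L) = √(85 - 83)/2 = √2/2)
m(u) = 8*u⁴ (m(u) = 8*(u²*u²) = 8*u⁴)
(m(114) + h(-210, -64))/(-27790 - 29818) = (8*114⁴ + √2/2)/(-27790 - 29818) = (8*168896016 + √2/2)/(-57608) = (1351168128 + √2/2)*(-1/57608) = -8889264/379 - √2/115216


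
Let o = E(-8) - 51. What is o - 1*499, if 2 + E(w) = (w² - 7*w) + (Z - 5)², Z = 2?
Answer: -423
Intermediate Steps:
E(w) = 7 + w² - 7*w (E(w) = -2 + ((w² - 7*w) + (2 - 5)²) = -2 + ((w² - 7*w) + (-3)²) = -2 + ((w² - 7*w) + 9) = -2 + (9 + w² - 7*w) = 7 + w² - 7*w)
o = 76 (o = (7 + (-8)² - 7*(-8)) - 51 = (7 + 64 + 56) - 51 = 127 - 51 = 76)
o - 1*499 = 76 - 1*499 = 76 - 499 = -423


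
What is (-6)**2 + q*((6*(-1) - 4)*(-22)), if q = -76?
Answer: -16684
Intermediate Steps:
(-6)**2 + q*((6*(-1) - 4)*(-22)) = (-6)**2 - 76*(6*(-1) - 4)*(-22) = 36 - 76*(-6 - 4)*(-22) = 36 - (-760)*(-22) = 36 - 76*220 = 36 - 16720 = -16684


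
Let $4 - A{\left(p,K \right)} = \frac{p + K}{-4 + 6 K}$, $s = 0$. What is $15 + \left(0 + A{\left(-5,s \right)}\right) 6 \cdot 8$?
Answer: $147$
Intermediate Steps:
$A{\left(p,K \right)} = 4 - \frac{K + p}{-4 + 6 K}$ ($A{\left(p,K \right)} = 4 - \frac{p + K}{-4 + 6 K} = 4 - \frac{K + p}{-4 + 6 K}$)
$15 + \left(0 + A{\left(-5,s \right)}\right) 6 \cdot 8 = 15 + \left(0 + \frac{-16 - -5 + 23 \cdot 0}{2 \left(-2 + 3 \cdot 0\right)}\right) 6 \cdot 8 = 15 + \left(0 + \frac{-16 + 5 + 0}{2 \left(-2 + 0\right)}\right) 6 \cdot 8 = 15 + \left(0 + \frac{1}{2} \frac{1}{-2} \left(-11\right)\right) 6 \cdot 8 = 15 + \left(0 + \frac{1}{2} \left(- \frac{1}{2}\right) \left(-11\right)\right) 6 \cdot 8 = 15 + \left(0 + \frac{11}{4}\right) 6 \cdot 8 = 15 + \frac{11}{4} \cdot 6 \cdot 8 = 15 + \frac{33}{2} \cdot 8 = 15 + 132 = 147$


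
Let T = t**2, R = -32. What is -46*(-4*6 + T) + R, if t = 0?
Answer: 1072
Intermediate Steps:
T = 0 (T = 0**2 = 0)
-46*(-4*6 + T) + R = -46*(-4*6 + 0) - 32 = -46*(-24 + 0) - 32 = -46*(-24) - 32 = 1104 - 32 = 1072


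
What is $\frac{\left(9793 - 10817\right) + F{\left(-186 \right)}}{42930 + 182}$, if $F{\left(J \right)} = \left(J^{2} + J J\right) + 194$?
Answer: $\frac{34181}{21556} \approx 1.5857$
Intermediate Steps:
$F{\left(J \right)} = 194 + 2 J^{2}$ ($F{\left(J \right)} = \left(J^{2} + J^{2}\right) + 194 = 2 J^{2} + 194 = 194 + 2 J^{2}$)
$\frac{\left(9793 - 10817\right) + F{\left(-186 \right)}}{42930 + 182} = \frac{\left(9793 - 10817\right) + \left(194 + 2 \left(-186\right)^{2}\right)}{42930 + 182} = \frac{\left(9793 - 10817\right) + \left(194 + 2 \cdot 34596\right)}{43112} = \left(-1024 + \left(194 + 69192\right)\right) \frac{1}{43112} = \left(-1024 + 69386\right) \frac{1}{43112} = 68362 \cdot \frac{1}{43112} = \frac{34181}{21556}$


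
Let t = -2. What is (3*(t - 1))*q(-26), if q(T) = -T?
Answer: -234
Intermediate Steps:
(3*(t - 1))*q(-26) = (3*(-2 - 1))*(-1*(-26)) = (3*(-3))*26 = -9*26 = -234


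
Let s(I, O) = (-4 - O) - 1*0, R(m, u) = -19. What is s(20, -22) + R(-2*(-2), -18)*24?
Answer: -438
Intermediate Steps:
s(I, O) = -4 - O (s(I, O) = (-4 - O) + 0 = -4 - O)
s(20, -22) + R(-2*(-2), -18)*24 = (-4 - 1*(-22)) - 19*24 = (-4 + 22) - 456 = 18 - 456 = -438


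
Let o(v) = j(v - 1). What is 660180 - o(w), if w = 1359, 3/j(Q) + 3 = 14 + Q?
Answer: 903786417/1369 ≈ 6.6018e+5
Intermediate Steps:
j(Q) = 3/(11 + Q) (j(Q) = 3/(-3 + (14 + Q)) = 3/(11 + Q))
o(v) = 3/(10 + v) (o(v) = 3/(11 + (v - 1)) = 3/(11 + (-1 + v)) = 3/(10 + v))
660180 - o(w) = 660180 - 3/(10 + 1359) = 660180 - 3/1369 = 903786417/1369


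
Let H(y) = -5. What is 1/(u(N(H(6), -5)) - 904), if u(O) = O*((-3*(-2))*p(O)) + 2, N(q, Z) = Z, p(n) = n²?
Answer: -1/1652 ≈ -0.00060533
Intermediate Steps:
u(O) = 2 + 6*O³ (u(O) = O*((-3*(-2))*O²) + 2 = O*(6*O²) + 2 = 6*O³ + 2 = 2 + 6*O³)
1/(u(N(H(6), -5)) - 904) = 1/((2 + 6*(-5)³) - 904) = 1/((2 + 6*(-125)) - 904) = 1/((2 - 750) - 904) = 1/(-748 - 904) = 1/(-1652) = -1/1652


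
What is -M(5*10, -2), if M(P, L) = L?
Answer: 2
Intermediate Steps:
-M(5*10, -2) = -1*(-2) = 2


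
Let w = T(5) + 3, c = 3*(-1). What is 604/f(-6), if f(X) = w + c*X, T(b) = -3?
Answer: 302/9 ≈ 33.556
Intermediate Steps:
c = -3
w = 0 (w = -3 + 3 = 0)
f(X) = -3*X (f(X) = 0 - 3*X = -3*X)
604/f(-6) = 604/((-3*(-6))) = 604/18 = 604*(1/18) = 302/9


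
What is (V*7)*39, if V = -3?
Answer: -819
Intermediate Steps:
(V*7)*39 = -3*7*39 = -21*39 = -819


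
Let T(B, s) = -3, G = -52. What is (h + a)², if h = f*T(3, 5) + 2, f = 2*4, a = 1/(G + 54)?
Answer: 1849/4 ≈ 462.25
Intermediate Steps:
a = ½ (a = 1/(-52 + 54) = 1/2 = ½ ≈ 0.50000)
f = 8
h = -22 (h = 8*(-3) + 2 = -24 + 2 = -22)
(h + a)² = (-22 + ½)² = (-43/2)² = 1849/4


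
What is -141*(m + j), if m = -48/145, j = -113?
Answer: 2317053/145 ≈ 15980.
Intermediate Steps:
m = -48/145 (m = -48*1/145 = -48/145 ≈ -0.33103)
-141*(m + j) = -141*(-48/145 - 113) = -141*(-16433/145) = 2317053/145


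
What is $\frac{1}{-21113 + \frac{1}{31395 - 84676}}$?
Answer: $- \frac{53281}{1124921754} \approx -4.7364 \cdot 10^{-5}$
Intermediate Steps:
$\frac{1}{-21113 + \frac{1}{31395 - 84676}} = \frac{1}{-21113 + \frac{1}{-53281}} = \frac{1}{-21113 - \frac{1}{53281}} = \frac{1}{- \frac{1124921754}{53281}} = - \frac{53281}{1124921754}$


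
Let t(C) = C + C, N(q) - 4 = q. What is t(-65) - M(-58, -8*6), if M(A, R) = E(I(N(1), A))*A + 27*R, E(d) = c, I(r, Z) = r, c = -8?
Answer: 702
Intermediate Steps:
N(q) = 4 + q
t(C) = 2*C
E(d) = -8
M(A, R) = -8*A + 27*R
t(-65) - M(-58, -8*6) = 2*(-65) - (-8*(-58) + 27*(-8*6)) = -130 - (464 + 27*(-48)) = -130 - (464 - 1296) = -130 - 1*(-832) = -130 + 832 = 702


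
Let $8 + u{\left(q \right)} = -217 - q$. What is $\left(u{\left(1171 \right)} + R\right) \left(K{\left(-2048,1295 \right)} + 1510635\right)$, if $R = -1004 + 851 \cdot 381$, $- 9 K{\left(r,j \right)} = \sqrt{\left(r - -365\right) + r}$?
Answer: $486169172685 - 35759 i \sqrt{3731} \approx 4.8617 \cdot 10^{11} - 2.1842 \cdot 10^{6} i$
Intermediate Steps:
$K{\left(r,j \right)} = - \frac{\sqrt{365 + 2 r}}{9}$ ($K{\left(r,j \right)} = - \frac{\sqrt{\left(r - -365\right) + r}}{9} = - \frac{\sqrt{\left(r + 365\right) + r}}{9} = - \frac{\sqrt{\left(365 + r\right) + r}}{9} = - \frac{\sqrt{365 + 2 r}}{9}$)
$R = 323227$ ($R = -1004 + 324231 = 323227$)
$u{\left(q \right)} = -225 - q$ ($u{\left(q \right)} = -8 - \left(217 + q\right) = -225 - q$)
$\left(u{\left(1171 \right)} + R\right) \left(K{\left(-2048,1295 \right)} + 1510635\right) = \left(\left(-225 - 1171\right) + 323227\right) \left(- \frac{\sqrt{365 + 2 \left(-2048\right)}}{9} + 1510635\right) = \left(\left(-225 - 1171\right) + 323227\right) \left(- \frac{\sqrt{365 - 4096}}{9} + 1510635\right) = \left(-1396 + 323227\right) \left(- \frac{\sqrt{-3731}}{9} + 1510635\right) = 321831 \left(- \frac{i \sqrt{3731}}{9} + 1510635\right) = 321831 \left(1510635 - \frac{i \sqrt{3731}}{9}\right) = 486169172685 - 35759 i \sqrt{3731}$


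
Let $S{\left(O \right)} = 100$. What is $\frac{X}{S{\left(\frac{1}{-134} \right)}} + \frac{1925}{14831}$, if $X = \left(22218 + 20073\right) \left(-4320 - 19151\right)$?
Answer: $- \frac{14721429284191}{1483100} \approx -9.9261 \cdot 10^{6}$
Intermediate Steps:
$X = -992612061$ ($X = 42291 \left(-23471\right) = -992612061$)
$\frac{X}{S{\left(\frac{1}{-134} \right)}} + \frac{1925}{14831} = - \frac{992612061}{100} + \frac{1925}{14831} = - \frac{14721429284191}{1483100}$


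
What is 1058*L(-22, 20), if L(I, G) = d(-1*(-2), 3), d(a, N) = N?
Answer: 3174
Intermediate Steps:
L(I, G) = 3
1058*L(-22, 20) = 1058*3 = 3174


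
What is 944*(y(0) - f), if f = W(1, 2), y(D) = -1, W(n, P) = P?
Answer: -2832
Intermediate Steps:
f = 2
944*(y(0) - f) = 944*(-1 - 1*2) = 944*(-1 - 2) = 944*(-3) = -2832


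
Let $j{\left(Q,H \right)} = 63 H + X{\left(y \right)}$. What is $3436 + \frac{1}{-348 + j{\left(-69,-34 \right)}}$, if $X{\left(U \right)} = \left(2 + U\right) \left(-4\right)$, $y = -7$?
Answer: $\frac{8486919}{2470} \approx 3436.0$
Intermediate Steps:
$X{\left(U \right)} = -8 - 4 U$
$j{\left(Q,H \right)} = 20 + 63 H$ ($j{\left(Q,H \right)} = 63 H - -20 = 63 H + \left(-8 + 28\right) = 63 H + 20 = 20 + 63 H$)
$3436 + \frac{1}{-348 + j{\left(-69,-34 \right)}} = 3436 + \frac{1}{-348 + \left(20 + 63 \left(-34\right)\right)} = 3436 + \frac{1}{-348 + \left(20 - 2142\right)} = 3436 + \frac{1}{-348 - 2122} = 3436 + \frac{1}{-2470} = 3436 - \frac{1}{2470} = \frac{8486919}{2470}$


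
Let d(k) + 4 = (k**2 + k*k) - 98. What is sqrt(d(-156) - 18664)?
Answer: sqrt(29906) ≈ 172.93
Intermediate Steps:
d(k) = -102 + 2*k**2 (d(k) = -4 + ((k**2 + k*k) - 98) = -4 + ((k**2 + k**2) - 98) = -4 + (2*k**2 - 98) = -4 + (-98 + 2*k**2) = -102 + 2*k**2)
sqrt(d(-156) - 18664) = sqrt((-102 + 2*(-156)**2) - 18664) = sqrt((-102 + 2*24336) - 18664) = sqrt((-102 + 48672) - 18664) = sqrt(48570 - 18664) = sqrt(29906)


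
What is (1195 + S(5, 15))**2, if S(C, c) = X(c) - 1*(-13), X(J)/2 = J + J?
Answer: 1607824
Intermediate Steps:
X(J) = 4*J (X(J) = 2*(J + J) = 2*(2*J) = 4*J)
S(C, c) = 13 + 4*c (S(C, c) = 4*c - 1*(-13) = 4*c + 13 = 13 + 4*c)
(1195 + S(5, 15))**2 = (1195 + (13 + 4*15))**2 = (1195 + (13 + 60))**2 = (1195 + 73)**2 = 1268**2 = 1607824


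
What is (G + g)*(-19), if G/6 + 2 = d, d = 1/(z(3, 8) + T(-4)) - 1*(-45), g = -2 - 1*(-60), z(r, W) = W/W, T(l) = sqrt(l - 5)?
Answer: -30077/5 + 171*I/5 ≈ -6015.4 + 34.2*I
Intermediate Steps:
T(l) = sqrt(-5 + l)
z(r, W) = 1
g = 58 (g = -2 + 60 = 58)
d = 45 + (1 - 3*I)/10 (d = 1/(1 + sqrt(-5 - 4)) - 1*(-45) = 1/(1 + sqrt(-9)) + 45 = 1/(1 + 3*I) + 45 = (1 - 3*I)/10 + 45 = 45 + (1 - 3*I)/10 ≈ 45.1 - 0.3*I)
G = 1293/5 - 9*I/5 (G = -12 + 6*(451/10 - 3*I/10) = -12 + (1353/5 - 9*I/5) = 1293/5 - 9*I/5 ≈ 258.6 - 1.8*I)
(G + g)*(-19) = ((1293/5 - 9*I/5) + 58)*(-19) = (1583/5 - 9*I/5)*(-19) = -30077/5 + 171*I/5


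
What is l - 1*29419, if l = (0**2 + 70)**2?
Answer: -24519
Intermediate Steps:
l = 4900 (l = (0 + 70)**2 = 70**2 = 4900)
l - 1*29419 = 4900 - 1*29419 = 4900 - 29419 = -24519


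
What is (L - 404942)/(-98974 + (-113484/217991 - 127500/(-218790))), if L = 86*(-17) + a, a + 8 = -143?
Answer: 38020267001145/9255858476272 ≈ 4.1077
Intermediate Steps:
a = -151 (a = -8 - 143 = -151)
L = -1613 (L = 86*(-17) - 151 = -1462 - 151 = -1613)
(L - 404942)/(-98974 + (-113484/217991 - 127500/(-218790))) = (-1613 - 404942)/(-98974 + (-113484/217991 - 127500/(-218790))) = -406555/(-98974 + (-113484*1/217991 - 127500*(-1/218790))) = -406555/(-98974 + (-113484/217991 + 250/429)) = -406555/(-98974 + 5813114/93518139) = -406555/(-9255858476272/93518139) = -406555*(-93518139/9255858476272) = 38020267001145/9255858476272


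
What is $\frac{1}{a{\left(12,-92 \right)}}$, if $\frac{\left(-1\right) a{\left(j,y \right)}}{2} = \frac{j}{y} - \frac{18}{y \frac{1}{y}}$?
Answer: $\frac{23}{834} \approx 0.027578$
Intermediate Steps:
$a{\left(j,y \right)} = 36 - \frac{2 j}{y}$ ($a{\left(j,y \right)} = - 2 \left(\frac{j}{y} - \frac{18}{y \frac{1}{y}}\right) = - 2 \left(\frac{j}{y} - \frac{18}{1}\right) = - 2 \left(\frac{j}{y} - 18\right) = - 2 \left(-18 + \frac{j}{y}\right) = 36 - \frac{2 j}{y}$)
$\frac{1}{a{\left(12,-92 \right)}} = \frac{1}{36 - \frac{24}{-92}} = \frac{1}{36 - 24 \left(- \frac{1}{92}\right)} = \frac{1}{36 + \frac{6}{23}} = \frac{1}{\frac{834}{23}} = \frac{23}{834}$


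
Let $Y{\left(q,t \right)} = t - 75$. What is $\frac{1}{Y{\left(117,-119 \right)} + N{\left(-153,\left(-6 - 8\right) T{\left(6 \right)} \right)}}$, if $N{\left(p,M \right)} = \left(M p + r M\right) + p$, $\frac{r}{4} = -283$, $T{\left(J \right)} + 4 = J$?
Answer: $\frac{1}{35633} \approx 2.8064 \cdot 10^{-5}$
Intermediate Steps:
$T{\left(J \right)} = -4 + J$
$Y{\left(q,t \right)} = -75 + t$
$r = -1132$ ($r = 4 \left(-283\right) = -1132$)
$N{\left(p,M \right)} = p - 1132 M + M p$ ($N{\left(p,M \right)} = \left(M p - 1132 M\right) + p = \left(- 1132 M + M p\right) + p = p - 1132 M + M p$)
$\frac{1}{Y{\left(117,-119 \right)} + N{\left(-153,\left(-6 - 8\right) T{\left(6 \right)} \right)}} = \frac{1}{\left(-75 - 119\right) - \left(153 - \left(-6 - 8\right) \left(-4 + 6\right) \left(-153\right) + 1132 \left(-6 - 8\right) \left(-4 + 6\right)\right)} = \frac{1}{-194 - \left(153 - \left(-14\right) 2 \left(-153\right) + 1132 \left(-14\right) 2\right)} = \frac{1}{-194 - -35827} = \frac{1}{-194 + \left(-153 + 31696 + 4284\right)} = \frac{1}{-194 + 35827} = \frac{1}{35633}$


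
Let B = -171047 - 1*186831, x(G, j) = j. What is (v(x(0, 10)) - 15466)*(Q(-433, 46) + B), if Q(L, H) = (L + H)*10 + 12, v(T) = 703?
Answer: 5340308568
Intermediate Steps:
B = -357878 (B = -171047 - 186831 = -357878)
Q(L, H) = 12 + 10*H + 10*L (Q(L, H) = (H + L)*10 + 12 = (10*H + 10*L) + 12 = 12 + 10*H + 10*L)
(v(x(0, 10)) - 15466)*(Q(-433, 46) + B) = (703 - 15466)*((12 + 10*46 + 10*(-433)) - 357878) = -14763*((12 + 460 - 4330) - 357878) = -14763*(-3858 - 357878) = -14763*(-361736) = 5340308568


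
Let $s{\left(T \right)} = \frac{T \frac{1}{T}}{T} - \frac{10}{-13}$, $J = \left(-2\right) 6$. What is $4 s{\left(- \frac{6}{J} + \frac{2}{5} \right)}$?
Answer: $\frac{880}{117} \approx 7.5214$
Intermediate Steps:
$J = -12$
$s{\left(T \right)} = \frac{10}{13} + \frac{1}{T}$ ($s{\left(T \right)} = 1 \frac{1}{T} - - \frac{10}{13} = \frac{1}{T} + \frac{10}{13} = \frac{10}{13} + \frac{1}{T}$)
$4 s{\left(- \frac{6}{J} + \frac{2}{5} \right)} = 4 \left(\frac{10}{13} + \frac{1}{- \frac{6}{-12} + \frac{2}{5}}\right) = 4 \left(\frac{10}{13} + \frac{1}{\left(-6\right) \left(- \frac{1}{12}\right) + 2 \cdot \frac{1}{5}}\right) = 4 \left(\frac{10}{13} + \frac{1}{\frac{1}{2} + \frac{2}{5}}\right) = 4 \left(\frac{10}{13} + \frac{1}{\frac{9}{10}}\right) = 4 \left(\frac{10}{13} + \frac{10}{9}\right) = 4 \cdot \frac{220}{117} = \frac{880}{117}$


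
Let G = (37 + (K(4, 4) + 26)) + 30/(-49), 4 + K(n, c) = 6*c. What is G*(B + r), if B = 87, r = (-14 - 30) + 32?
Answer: 302775/49 ≈ 6179.1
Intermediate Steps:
K(n, c) = -4 + 6*c
r = -12 (r = -44 + 32 = -12)
G = 4037/49 (G = (37 + ((-4 + 6*4) + 26)) + 30/(-49) = (37 + ((-4 + 24) + 26)) + 30*(-1/49) = (37 + (20 + 26)) - 30/49 = (37 + 46) - 30/49 = 83 - 30/49 = 4037/49 ≈ 82.388)
G*(B + r) = 4037*(87 - 12)/49 = (4037/49)*75 = 302775/49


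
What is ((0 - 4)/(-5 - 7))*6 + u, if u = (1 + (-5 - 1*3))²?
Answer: 51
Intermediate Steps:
u = 49 (u = (1 + (-5 - 3))² = (1 - 8)² = (-7)² = 49)
((0 - 4)/(-5 - 7))*6 + u = ((0 - 4)/(-5 - 7))*6 + 49 = -4/(-12)*6 + 49 = -4*(-1/12)*6 + 49 = (⅓)*6 + 49 = 2 + 49 = 51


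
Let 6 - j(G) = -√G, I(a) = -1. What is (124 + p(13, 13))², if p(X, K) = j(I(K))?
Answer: (130 + I)² ≈ 16899.0 + 260.0*I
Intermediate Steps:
j(G) = 6 + √G (j(G) = 6 - (-1)*√G = 6 + √G)
p(X, K) = 6 + I (p(X, K) = 6 + √(-1) = 6 + I)
(124 + p(13, 13))² = (124 + (6 + I))² = (130 + I)²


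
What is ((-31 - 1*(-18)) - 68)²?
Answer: 6561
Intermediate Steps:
((-31 - 1*(-18)) - 68)² = ((-31 + 18) - 68)² = (-13 - 68)² = (-81)² = 6561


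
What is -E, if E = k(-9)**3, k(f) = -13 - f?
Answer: 64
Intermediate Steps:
E = -64 (E = (-13 - 1*(-9))**3 = (-13 + 9)**3 = (-4)**3 = -64)
-E = -1*(-64) = 64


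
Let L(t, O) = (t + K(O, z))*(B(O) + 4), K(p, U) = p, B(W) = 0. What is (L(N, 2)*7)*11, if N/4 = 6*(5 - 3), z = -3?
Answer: 15400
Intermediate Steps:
N = 48 (N = 4*(6*(5 - 3)) = 4*(6*2) = 4*12 = 48)
L(t, O) = 4*O + 4*t (L(t, O) = (t + O)*(0 + 4) = (O + t)*4 = 4*O + 4*t)
(L(N, 2)*7)*11 = ((4*2 + 4*48)*7)*11 = ((8 + 192)*7)*11 = (200*7)*11 = 1400*11 = 15400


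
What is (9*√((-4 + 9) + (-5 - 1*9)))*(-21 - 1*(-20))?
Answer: -27*I ≈ -27.0*I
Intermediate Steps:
(9*√((-4 + 9) + (-5 - 1*9)))*(-21 - 1*(-20)) = (9*√(5 + (-5 - 9)))*(-21 + 20) = (9*√(5 - 14))*(-1) = (9*√(-9))*(-1) = (9*(3*I))*(-1) = (27*I)*(-1) = -27*I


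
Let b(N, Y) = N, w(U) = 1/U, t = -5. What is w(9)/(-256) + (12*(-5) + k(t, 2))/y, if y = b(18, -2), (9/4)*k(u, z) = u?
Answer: -71689/20736 ≈ -3.4572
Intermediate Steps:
k(u, z) = 4*u/9
y = 18
w(9)/(-256) + (12*(-5) + k(t, 2))/y = 1/(9*(-256)) + (12*(-5) + (4/9)*(-5))/18 = (1/9)*(-1/256) + (-60 - 20/9)*(1/18) = -1/2304 - 560/9*1/18 = -1/2304 - 280/81 = -71689/20736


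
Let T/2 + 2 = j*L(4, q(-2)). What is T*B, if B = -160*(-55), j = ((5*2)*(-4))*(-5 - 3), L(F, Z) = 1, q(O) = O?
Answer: 5596800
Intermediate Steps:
j = 320 (j = (10*(-4))*(-8) = -40*(-8) = 320)
B = 8800
T = 636 (T = -4 + 2*(320*1) = -4 + 2*320 = -4 + 640 = 636)
T*B = 636*8800 = 5596800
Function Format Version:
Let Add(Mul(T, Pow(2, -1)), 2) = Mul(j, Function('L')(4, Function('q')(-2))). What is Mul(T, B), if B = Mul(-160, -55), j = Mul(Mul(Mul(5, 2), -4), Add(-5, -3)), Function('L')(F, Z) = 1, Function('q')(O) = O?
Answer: 5596800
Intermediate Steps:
j = 320 (j = Mul(Mul(10, -4), -8) = Mul(-40, -8) = 320)
B = 8800
T = 636 (T = Add(-4, Mul(2, Mul(320, 1))) = Add(-4, Mul(2, 320)) = Add(-4, 640) = 636)
Mul(T, B) = Mul(636, 8800) = 5596800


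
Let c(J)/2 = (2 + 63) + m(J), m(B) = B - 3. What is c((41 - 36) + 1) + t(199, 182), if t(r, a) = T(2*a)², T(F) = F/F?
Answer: 137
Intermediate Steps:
m(B) = -3 + B
T(F) = 1
c(J) = 124 + 2*J (c(J) = 2*((2 + 63) + (-3 + J)) = 2*(65 + (-3 + J)) = 2*(62 + J) = 124 + 2*J)
t(r, a) = 1 (t(r, a) = 1² = 1)
c((41 - 36) + 1) + t(199, 182) = (124 + 2*((41 - 36) + 1)) + 1 = (124 + 2*(5 + 1)) + 1 = (124 + 2*6) + 1 = (124 + 12) + 1 = 136 + 1 = 137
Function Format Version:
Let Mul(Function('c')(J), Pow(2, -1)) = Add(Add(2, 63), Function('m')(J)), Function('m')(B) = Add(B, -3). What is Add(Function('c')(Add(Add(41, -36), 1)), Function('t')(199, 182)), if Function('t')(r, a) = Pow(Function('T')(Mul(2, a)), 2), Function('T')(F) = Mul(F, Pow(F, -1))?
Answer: 137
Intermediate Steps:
Function('m')(B) = Add(-3, B)
Function('T')(F) = 1
Function('c')(J) = Add(124, Mul(2, J)) (Function('c')(J) = Mul(2, Add(Add(2, 63), Add(-3, J))) = Mul(2, Add(65, Add(-3, J))) = Mul(2, Add(62, J)) = Add(124, Mul(2, J)))
Function('t')(r, a) = 1 (Function('t')(r, a) = Pow(1, 2) = 1)
Add(Function('c')(Add(Add(41, -36), 1)), Function('t')(199, 182)) = Add(Add(124, Mul(2, Add(Add(41, -36), 1))), 1) = Add(Add(124, Mul(2, Add(5, 1))), 1) = Add(Add(124, Mul(2, 6)), 1) = Add(Add(124, 12), 1) = Add(136, 1) = 137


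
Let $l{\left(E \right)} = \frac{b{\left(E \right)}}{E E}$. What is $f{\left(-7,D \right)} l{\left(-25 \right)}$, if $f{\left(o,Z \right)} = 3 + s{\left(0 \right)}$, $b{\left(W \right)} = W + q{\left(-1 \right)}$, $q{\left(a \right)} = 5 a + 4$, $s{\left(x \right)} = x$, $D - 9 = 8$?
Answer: $- \frac{78}{625} \approx -0.1248$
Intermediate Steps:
$D = 17$ ($D = 9 + 8 = 17$)
$q{\left(a \right)} = 4 + 5 a$
$b{\left(W \right)} = -1 + W$ ($b{\left(W \right)} = W + \left(4 + 5 \left(-1\right)\right) = W + \left(4 - 5\right) = W - 1 = -1 + W$)
$f{\left(o,Z \right)} = 3$ ($f{\left(o,Z \right)} = 3 + 0 = 3$)
$l{\left(E \right)} = \frac{-1 + E}{E^{2}}$ ($l{\left(E \right)} = \frac{-1 + E}{E E} = \frac{-1 + E}{E^{2}}$)
$f{\left(-7,D \right)} l{\left(-25 \right)} = 3 \frac{-1 - 25}{625} = 3 \cdot \frac{1}{625} \left(-26\right) = 3 \left(- \frac{26}{625}\right) = - \frac{78}{625}$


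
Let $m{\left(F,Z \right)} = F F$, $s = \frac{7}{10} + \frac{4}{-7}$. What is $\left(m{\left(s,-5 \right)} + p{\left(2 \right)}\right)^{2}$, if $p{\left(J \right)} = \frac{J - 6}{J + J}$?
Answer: $\frac{23222761}{24010000} \approx 0.96721$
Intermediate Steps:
$p{\left(J \right)} = \frac{-6 + J}{2 J}$
$s = \frac{9}{70}$ ($s = 7 \cdot \frac{1}{10} + 4 \left(- \frac{1}{7}\right) = \frac{7}{10} - \frac{4}{7} = \frac{9}{70} \approx 0.12857$)
$m{\left(F,Z \right)} = F^{2}$
$\left(m{\left(s,-5 \right)} + p{\left(2 \right)}\right)^{2} = \left(\left(\frac{9}{70}\right)^{2} + \frac{-6 + 2}{2 \cdot 2}\right)^{2} = \left(\frac{81}{4900} + \frac{1}{2} \cdot \frac{1}{2} \left(-4\right)\right)^{2} = \left(\frac{81}{4900} - 1\right)^{2} = \left(- \frac{4819}{4900}\right)^{2} = \frac{23222761}{24010000}$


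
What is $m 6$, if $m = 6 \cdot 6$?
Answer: $216$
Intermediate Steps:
$m = 36$
$m 6 = 36 \cdot 6 = 216$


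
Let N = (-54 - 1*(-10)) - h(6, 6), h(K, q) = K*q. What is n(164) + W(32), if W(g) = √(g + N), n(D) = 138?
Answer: 138 + 4*I*√3 ≈ 138.0 + 6.9282*I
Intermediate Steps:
N = -80 (N = (-54 - 1*(-10)) - 6*6 = (-54 + 10) - 1*36 = -44 - 36 = -80)
W(g) = √(-80 + g) (W(g) = √(g - 80) = √(-80 + g))
n(164) + W(32) = 138 + √(-80 + 32) = 138 + √(-48) = 138 + 4*I*√3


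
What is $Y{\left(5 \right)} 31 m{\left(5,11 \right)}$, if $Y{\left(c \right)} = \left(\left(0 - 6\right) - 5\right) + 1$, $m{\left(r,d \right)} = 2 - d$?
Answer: $2790$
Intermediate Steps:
$Y{\left(c \right)} = -10$ ($Y{\left(c \right)} = \left(\left(0 - 6\right) - 5\right) + 1 = \left(-6 - 5\right) + 1 = -11 + 1 = -10$)
$Y{\left(5 \right)} 31 m{\left(5,11 \right)} = \left(-10\right) 31 \left(2 - 11\right) = - 310 \left(2 - 11\right) = \left(-310\right) \left(-9\right) = 2790$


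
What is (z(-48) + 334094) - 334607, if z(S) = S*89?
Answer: -4785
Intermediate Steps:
z(S) = 89*S
(z(-48) + 334094) - 334607 = (89*(-48) + 334094) - 334607 = (-4272 + 334094) - 334607 = 329822 - 334607 = -4785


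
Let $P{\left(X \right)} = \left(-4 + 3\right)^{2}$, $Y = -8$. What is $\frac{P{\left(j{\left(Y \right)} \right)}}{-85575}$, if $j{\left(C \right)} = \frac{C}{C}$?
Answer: $- \frac{1}{85575} \approx -1.1686 \cdot 10^{-5}$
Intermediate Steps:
$j{\left(C \right)} = 1$
$P{\left(X \right)} = 1$ ($P{\left(X \right)} = \left(-1\right)^{2} = 1$)
$\frac{P{\left(j{\left(Y \right)} \right)}}{-85575} = 1 \frac{1}{-85575} = 1 \left(- \frac{1}{85575}\right) = - \frac{1}{85575}$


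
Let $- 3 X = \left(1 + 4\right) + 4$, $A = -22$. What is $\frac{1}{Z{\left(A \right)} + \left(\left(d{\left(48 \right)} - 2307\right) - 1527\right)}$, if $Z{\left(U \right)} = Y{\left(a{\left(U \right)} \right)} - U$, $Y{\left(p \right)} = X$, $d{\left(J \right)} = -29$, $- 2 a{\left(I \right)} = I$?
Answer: $- \frac{1}{3844} \approx -0.00026015$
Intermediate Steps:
$a{\left(I \right)} = - \frac{I}{2}$
$X = -3$ ($X = - \frac{\left(1 + 4\right) + 4}{3} = - \frac{5 + 4}{3} = \left(- \frac{1}{3}\right) 9 = -3$)
$Y{\left(p \right)} = -3$
$Z{\left(U \right)} = -3 - U$
$\frac{1}{Z{\left(A \right)} + \left(\left(d{\left(48 \right)} - 2307\right) - 1527\right)} = \frac{1}{\left(-3 - -22\right) - 3863} = \frac{1}{\left(-3 + 22\right) - 3863} = \frac{1}{19 - 3863} = \frac{1}{-3844} = - \frac{1}{3844}$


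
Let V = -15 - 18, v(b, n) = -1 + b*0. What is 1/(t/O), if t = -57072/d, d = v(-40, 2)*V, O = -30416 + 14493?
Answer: 175153/19024 ≈ 9.2070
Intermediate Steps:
O = -15923
v(b, n) = -1 (v(b, n) = -1 + 0 = -1)
V = -33
d = 33 (d = -1*(-33) = 33)
t = -19024/11 (t = -57072/33 = -57072*1/33 = -19024/11 ≈ -1729.5)
1/(t/O) = 1/(-19024/11/(-15923)) = 1/(-19024/11*(-1/15923)) = 1/(19024/175153) = 175153/19024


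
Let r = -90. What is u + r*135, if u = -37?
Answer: -12187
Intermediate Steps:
u + r*135 = -37 - 90*135 = -37 - 12150 = -12187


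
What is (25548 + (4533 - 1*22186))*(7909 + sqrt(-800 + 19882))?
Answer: 62441555 + 7895*sqrt(19082) ≈ 6.3532e+7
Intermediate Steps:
(25548 + (4533 - 1*22186))*(7909 + sqrt(-800 + 19882)) = (25548 + (4533 - 22186))*(7909 + sqrt(19082)) = (25548 - 17653)*(7909 + sqrt(19082)) = 7895*(7909 + sqrt(19082)) = 62441555 + 7895*sqrt(19082)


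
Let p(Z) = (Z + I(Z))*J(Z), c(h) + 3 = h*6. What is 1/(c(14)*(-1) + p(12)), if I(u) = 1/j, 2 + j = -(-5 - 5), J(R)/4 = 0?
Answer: -1/81 ≈ -0.012346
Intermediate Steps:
c(h) = -3 + 6*h (c(h) = -3 + h*6 = -3 + 6*h)
J(R) = 0 (J(R) = 4*0 = 0)
j = 8 (j = -2 - (-5 - 5) = -2 - 1*(-10) = -2 + 10 = 8)
I(u) = 1/8
p(Z) = 0 (p(Z) = (Z + 1/8)*0 = (1/8 + Z)*0 = 0)
1/(c(14)*(-1) + p(12)) = 1/((-3 + 6*14)*(-1) + 0) = 1/((-3 + 84)*(-1) + 0) = 1/(81*(-1) + 0) = 1/(-81 + 0) = 1/(-81) = -1/81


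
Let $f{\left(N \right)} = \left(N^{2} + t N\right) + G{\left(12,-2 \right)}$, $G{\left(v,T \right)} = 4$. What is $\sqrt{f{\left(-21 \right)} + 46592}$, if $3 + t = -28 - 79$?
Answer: $3 \sqrt{5483} \approx 222.14$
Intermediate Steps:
$t = -110$ ($t = -3 - 107 = -110$)
$f{\left(N \right)} = 4 + N^{2} - 110 N$ ($f{\left(N \right)} = \left(N^{2} - 110 N\right) + 4 = 4 + N^{2} - 110 N$)
$\sqrt{f{\left(-21 \right)} + 46592} = \sqrt{\left(4 + \left(-21\right)^{2} - -2310\right) + 46592} = \sqrt{\left(4 + 441 + 2310\right) + 46592} = \sqrt{2755 + 46592} = \sqrt{49347} = 3 \sqrt{5483}$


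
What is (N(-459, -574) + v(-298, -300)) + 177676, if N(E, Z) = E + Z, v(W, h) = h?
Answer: 176343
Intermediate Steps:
(N(-459, -574) + v(-298, -300)) + 177676 = ((-459 - 574) - 300) + 177676 = (-1033 - 300) + 177676 = -1333 + 177676 = 176343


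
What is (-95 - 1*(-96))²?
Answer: 1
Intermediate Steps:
(-95 - 1*(-96))² = (-95 + 96)² = 1² = 1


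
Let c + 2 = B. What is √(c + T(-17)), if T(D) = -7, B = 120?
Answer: √111 ≈ 10.536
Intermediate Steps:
c = 118 (c = -2 + 120 = 118)
√(c + T(-17)) = √(118 - 7) = √111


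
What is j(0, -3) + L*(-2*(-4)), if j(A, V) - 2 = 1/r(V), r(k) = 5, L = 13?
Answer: 531/5 ≈ 106.20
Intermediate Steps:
j(A, V) = 11/5 (j(A, V) = 2 + 1/5 = 11/5)
j(0, -3) + L*(-2*(-4)) = 11/5 + 13*(-2*(-4)) = 11/5 + 13*8 = 11/5 + 104 = 531/5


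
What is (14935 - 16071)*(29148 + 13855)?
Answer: -48851408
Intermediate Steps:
(14935 - 16071)*(29148 + 13855) = -1136*43003 = -48851408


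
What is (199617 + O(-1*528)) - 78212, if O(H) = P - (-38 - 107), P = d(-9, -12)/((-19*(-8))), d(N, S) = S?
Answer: 4618897/38 ≈ 1.2155e+5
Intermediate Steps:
P = -3/38 (P = -12/((-19*(-8))) = -12/152 = -12*1/152 = -3/38 ≈ -0.078947)
O(H) = 5507/38 (O(H) = -3/38 - (-38 - 107) = -3/38 - 1*(-145) = -3/38 + 145 = 5507/38)
(199617 + O(-1*528)) - 78212 = (199617 + 5507/38) - 78212 = 7590953/38 - 78212 = 4618897/38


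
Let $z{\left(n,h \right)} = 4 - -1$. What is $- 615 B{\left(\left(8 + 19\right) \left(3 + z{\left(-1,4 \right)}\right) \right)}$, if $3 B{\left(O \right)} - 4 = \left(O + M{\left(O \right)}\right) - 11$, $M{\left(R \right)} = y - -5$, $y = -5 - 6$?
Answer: $-41615$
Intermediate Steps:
$y = -11$ ($y = -5 - 6 = -11$)
$z{\left(n,h \right)} = 5$ ($z{\left(n,h \right)} = 4 + 1 = 5$)
$M{\left(R \right)} = -6$ ($M{\left(R \right)} = -11 - -5 = -11 + 5 = -6$)
$B{\left(O \right)} = - \frac{13}{3} + \frac{O}{3}$ ($B{\left(O \right)} = \frac{4}{3} + \frac{\left(O - 6\right) - 11}{3} = \frac{4}{3} + \frac{\left(-6 + O\right) - 11}{3} = \frac{4}{3} + \frac{-17 + O}{3} = \frac{4}{3} + \left(- \frac{17}{3} + \frac{O}{3}\right) = - \frac{13}{3} + \frac{O}{3}$)
$- 615 B{\left(\left(8 + 19\right) \left(3 + z{\left(-1,4 \right)}\right) \right)} = - 615 \left(- \frac{13}{3} + \frac{\left(8 + 19\right) \left(3 + 5\right)}{3}\right) = - 615 \left(- \frac{13}{3} + \frac{27 \cdot 8}{3}\right) = - 615 \left(- \frac{13}{3} + \frac{1}{3} \cdot 216\right) = - 615 \left(- \frac{13}{3} + 72\right) = \left(-615\right) \frac{203}{3} = -41615$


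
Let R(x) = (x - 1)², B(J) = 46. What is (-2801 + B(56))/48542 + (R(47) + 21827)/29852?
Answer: 539999423/724537892 ≈ 0.74530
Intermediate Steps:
R(x) = (-1 + x)²
(-2801 + B(56))/48542 + (R(47) + 21827)/29852 = (-2801 + 46)/48542 + ((-1 + 47)² + 21827)/29852 = -2755*1/48542 + (46² + 21827)*(1/29852) = -2755/48542 + (2116 + 21827)*(1/29852) = -2755/48542 + 23943*(1/29852) = -2755/48542 + 23943/29852 = 539999423/724537892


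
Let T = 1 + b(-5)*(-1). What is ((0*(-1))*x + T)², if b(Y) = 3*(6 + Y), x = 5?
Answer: 4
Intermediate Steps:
b(Y) = 18 + 3*Y
T = -2 (T = 1 + (18 + 3*(-5))*(-1) = 1 + (18 - 15)*(-1) = 1 + 3*(-1) = 1 - 3 = -2)
((0*(-1))*x + T)² = ((0*(-1))*5 - 2)² = (0*5 - 2)² = (0 - 2)² = (-2)² = 4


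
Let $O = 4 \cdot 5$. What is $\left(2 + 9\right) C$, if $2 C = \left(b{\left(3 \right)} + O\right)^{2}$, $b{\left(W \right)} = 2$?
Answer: $2662$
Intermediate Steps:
$O = 20$
$C = 242$ ($C = \frac{\left(2 + 20\right)^{2}}{2} = \frac{22^{2}}{2} = \frac{1}{2} \cdot 484 = 242$)
$\left(2 + 9\right) C = \left(2 + 9\right) 242 = 11 \cdot 242 = 2662$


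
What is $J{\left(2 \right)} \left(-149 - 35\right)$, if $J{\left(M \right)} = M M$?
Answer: $-736$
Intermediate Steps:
$J{\left(M \right)} = M^{2}$
$J{\left(2 \right)} \left(-149 - 35\right) = 2^{2} \left(-149 - 35\right) = 4 \left(-184\right) = -736$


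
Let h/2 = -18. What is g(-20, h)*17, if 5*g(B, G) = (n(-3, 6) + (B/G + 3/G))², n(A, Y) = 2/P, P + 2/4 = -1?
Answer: 16337/6480 ≈ 2.5211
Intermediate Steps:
h = -36 (h = 2*(-18) = -36)
P = -3/2 (P = -½ - 1 = -3/2 ≈ -1.5000)
n(A, Y) = -4/3 (n(A, Y) = 2/(-3/2) = 2*(-⅔) = -4/3)
g(B, G) = (-4/3 + 3/G + B/G)²/5 (g(B, G) = (-4/3 + (B/G + 3/G))²/5 = (-4/3 + (3/G + B/G))²/5 = (-4/3 + 3/G + B/G)²/5)
g(-20, h)*17 = ((1/45)*(9 - 4*(-36) + 3*(-20))²/(-36)²)*17 = ((1/45)*(1/1296)*(9 + 144 - 60)²)*17 = ((1/45)*(1/1296)*93²)*17 = ((1/45)*(1/1296)*8649)*17 = (961/6480)*17 = 16337/6480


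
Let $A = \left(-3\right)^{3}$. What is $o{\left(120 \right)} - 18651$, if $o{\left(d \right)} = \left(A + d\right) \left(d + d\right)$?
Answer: $3669$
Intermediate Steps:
$A = -27$
$o{\left(d \right)} = 2 d \left(-27 + d\right)$ ($o{\left(d \right)} = \left(-27 + d\right) \left(d + d\right) = \left(-27 + d\right) 2 d = 2 d \left(-27 + d\right)$)
$o{\left(120 \right)} - 18651 = 2 \cdot 120 \left(-27 + 120\right) - 18651 = 2 \cdot 120 \cdot 93 - 18651 = 22320 - 18651 = 3669$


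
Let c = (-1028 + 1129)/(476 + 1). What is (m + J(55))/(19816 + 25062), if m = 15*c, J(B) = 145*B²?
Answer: 34870940/3567801 ≈ 9.7738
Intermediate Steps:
c = 101/477 ≈ 0.21174
m = 505/159 (m = 15*(101/477) = 505/159 ≈ 3.1761)
(m + J(55))/(19816 + 25062) = (505/159 + 145*55²)/(19816 + 25062) = (505/159 + 145*3025)/44878 = (505/159 + 438625)*(1/44878) = (69741880/159)*(1/44878) = 34870940/3567801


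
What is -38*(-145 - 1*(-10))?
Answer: 5130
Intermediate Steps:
-38*(-145 - 1*(-10)) = -38*(-145 + 10) = -38*(-135) = 5130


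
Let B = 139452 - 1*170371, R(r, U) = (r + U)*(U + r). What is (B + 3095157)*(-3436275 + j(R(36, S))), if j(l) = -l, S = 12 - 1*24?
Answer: -10531329434538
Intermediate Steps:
S = -12 (S = 12 - 24 = -12)
R(r, U) = (U + r)² (R(r, U) = (U + r)*(U + r) = (U + r)²)
B = -30919 (B = 139452 - 170371 = -30919)
(B + 3095157)*(-3436275 + j(R(36, S))) = (-30919 + 3095157)*(-3436275 - (-12 + 36)²) = 3064238*(-3436275 - 1*24²) = 3064238*(-3436275 - 1*576) = 3064238*(-3436275 - 576) = 3064238*(-3436851) = -10531329434538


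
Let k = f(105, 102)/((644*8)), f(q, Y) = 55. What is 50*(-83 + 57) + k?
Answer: -6697545/5152 ≈ -1300.0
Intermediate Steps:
k = 55/5152 (k = 55/((644*8)) = 55/5152 ≈ 0.010675)
50*(-83 + 57) + k = 50*(-83 + 57) + 55/5152 = 50*(-26) + 55/5152 = -1300 + 55/5152 = -6697545/5152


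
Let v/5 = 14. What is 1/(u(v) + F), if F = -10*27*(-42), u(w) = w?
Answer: 1/11410 ≈ 8.7642e-5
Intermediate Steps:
v = 70 (v = 5*14 = 70)
F = 11340 (F = -270*(-42) = 11340)
1/(u(v) + F) = 1/(70 + 11340) = 1/11410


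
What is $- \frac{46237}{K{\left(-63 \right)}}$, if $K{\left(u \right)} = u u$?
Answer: $- \frac{46237}{3969} \approx -11.65$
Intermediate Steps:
$K{\left(u \right)} = u^{2}$
$- \frac{46237}{K{\left(-63 \right)}} = - \frac{46237}{\left(-63\right)^{2}} = - \frac{46237}{3969}$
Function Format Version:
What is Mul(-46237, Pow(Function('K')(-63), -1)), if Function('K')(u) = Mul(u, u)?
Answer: Rational(-46237, 3969) ≈ -11.650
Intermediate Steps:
Function('K')(u) = Pow(u, 2)
Mul(-46237, Pow(Function('K')(-63), -1)) = Mul(-46237, Pow(Pow(-63, 2), -1)) = Mul(-46237, Pow(3969, -1)) = Mul(-46237, Rational(1, 3969)) = Rational(-46237, 3969)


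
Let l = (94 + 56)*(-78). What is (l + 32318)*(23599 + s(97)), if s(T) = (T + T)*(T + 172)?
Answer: 1562535130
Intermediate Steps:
s(T) = 2*T*(172 + T) (s(T) = (2*T)*(172 + T) = 2*T*(172 + T))
l = -11700 (l = 150*(-78) = -11700)
(l + 32318)*(23599 + s(97)) = (-11700 + 32318)*(23599 + 2*97*(172 + 97)) = 20618*(23599 + 2*97*269) = 20618*(23599 + 52186) = 20618*75785 = 1562535130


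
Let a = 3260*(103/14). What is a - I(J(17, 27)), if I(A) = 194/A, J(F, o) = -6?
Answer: 504349/21 ≈ 24017.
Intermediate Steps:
a = 167890/7 (a = 3260*(103*(1/14)) = 3260*(103/14) = 167890/7 ≈ 23984.)
a - I(J(17, 27)) = 167890/7 - 194/(-6) = 167890/7 - 194*(-1)/6 = 167890/7 - 1*(-97/3) = 167890/7 + 97/3 = 504349/21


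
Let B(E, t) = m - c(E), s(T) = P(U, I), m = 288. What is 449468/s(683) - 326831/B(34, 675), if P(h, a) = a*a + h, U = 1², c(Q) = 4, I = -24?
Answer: -60932575/163868 ≈ -371.84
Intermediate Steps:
U = 1
P(h, a) = h + a² (P(h, a) = a² + h = h + a²)
s(T) = 577 (s(T) = 1 + (-24)² = 1 + 576 = 577)
B(E, t) = 284 (B(E, t) = 288 - 1*4 = 288 - 4 = 284)
449468/s(683) - 326831/B(34, 675) = 449468/577 - 326831/284 = -60932575/163868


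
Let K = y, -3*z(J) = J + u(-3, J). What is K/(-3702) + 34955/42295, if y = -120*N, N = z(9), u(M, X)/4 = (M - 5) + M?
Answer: 18861641/15657609 ≈ 1.2046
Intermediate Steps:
u(M, X) = -20 + 8*M (u(M, X) = 4*((M - 5) + M) = 4*((-5 + M) + M) = 4*(-5 + 2*M) = -20 + 8*M)
z(J) = 44/3 - J/3 (z(J) = -(J + (-20 + 8*(-3)))/3 = -(J + (-20 - 24))/3 = -(J - 44)/3 = -(-44 + J)/3 = 44/3 - J/3)
N = 35/3 (N = 44/3 - 1/3*9 = 44/3 - 3 = 35/3 ≈ 11.667)
y = -1400 (y = -120*35/3 = -1400)
K = -1400
K/(-3702) + 34955/42295 = -1400/(-3702) + 34955/42295 = -1400*(-1/3702) + 34955*(1/42295) = 700/1851 + 6991/8459 = 18861641/15657609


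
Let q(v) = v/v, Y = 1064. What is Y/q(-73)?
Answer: 1064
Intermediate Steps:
q(v) = 1
Y/q(-73) = 1064/1 = 1064*1 = 1064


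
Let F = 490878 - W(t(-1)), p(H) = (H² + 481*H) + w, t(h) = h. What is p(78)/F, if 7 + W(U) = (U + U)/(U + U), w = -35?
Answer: 2293/25836 ≈ 0.088752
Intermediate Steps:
W(U) = -6 (W(U) = -7 + (U + U)/(U + U) = -7 + (2*U)/((2*U)) = -7 + (2*U)*(1/(2*U)) = -7 + 1 = -6)
p(H) = -35 + H² + 481*H (p(H) = (H² + 481*H) - 35 = -35 + H² + 481*H)
F = 490884 (F = 490878 - 1*(-6) = 490878 + 6 = 490884)
p(78)/F = (-35 + 78² + 481*78)/490884 = (-35 + 6084 + 37518)*(1/490884) = 43567*(1/490884) = 2293/25836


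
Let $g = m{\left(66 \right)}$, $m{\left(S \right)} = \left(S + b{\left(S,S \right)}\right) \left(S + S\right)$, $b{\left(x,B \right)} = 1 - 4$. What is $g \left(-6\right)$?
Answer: $-49896$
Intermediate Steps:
$b{\left(x,B \right)} = -3$ ($b{\left(x,B \right)} = 1 - 4 = -3$)
$m{\left(S \right)} = 2 S \left(-3 + S\right)$ ($m{\left(S \right)} = \left(S - 3\right) \left(S + S\right) = \left(-3 + S\right) 2 S = 2 S \left(-3 + S\right)$)
$g = 8316$ ($g = 2 \cdot 66 \left(-3 + 66\right) = 2 \cdot 66 \cdot 63 = 8316$)
$g \left(-6\right) = 8316 \left(-6\right) = -49896$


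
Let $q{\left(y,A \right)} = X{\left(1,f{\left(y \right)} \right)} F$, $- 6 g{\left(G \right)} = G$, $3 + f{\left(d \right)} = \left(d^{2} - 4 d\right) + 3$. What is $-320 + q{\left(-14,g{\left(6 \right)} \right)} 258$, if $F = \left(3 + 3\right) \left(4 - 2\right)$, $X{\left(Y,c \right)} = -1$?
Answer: $-3416$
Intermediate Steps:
$f{\left(d \right)} = d^{2} - 4 d$ ($f{\left(d \right)} = -3 + \left(\left(d^{2} - 4 d\right) + 3\right) = -3 + \left(3 + d^{2} - 4 d\right) = d^{2} - 4 d$)
$g{\left(G \right)} = - \frac{G}{6}$
$F = 12$ ($F = 6 \cdot 2 = 12$)
$q{\left(y,A \right)} = -12$ ($q{\left(y,A \right)} = \left(-1\right) 12 = -12$)
$-320 + q{\left(-14,g{\left(6 \right)} \right)} 258 = -320 - 3096 = -3416$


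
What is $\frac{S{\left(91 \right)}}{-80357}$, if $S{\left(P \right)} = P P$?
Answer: $- \frac{8281}{80357} \approx -0.10305$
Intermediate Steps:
$S{\left(P \right)} = P^{2}$
$\frac{S{\left(91 \right)}}{-80357} = \frac{91^{2}}{-80357} = 8281 \left(- \frac{1}{80357}\right) = - \frac{8281}{80357}$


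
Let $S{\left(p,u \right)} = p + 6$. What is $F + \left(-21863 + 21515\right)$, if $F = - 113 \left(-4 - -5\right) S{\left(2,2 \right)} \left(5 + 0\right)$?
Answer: $-4868$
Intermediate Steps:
$S{\left(p,u \right)} = 6 + p$
$F = -4520$ ($F = - 113 \left(-4 - -5\right) \left(6 + 2\right) \left(5 + 0\right) = - 113 \left(-4 + 5\right) 8 \cdot 5 = - 113 \cdot 1 \cdot 8 \cdot 5 = - 113 \cdot 8 \cdot 5 = \left(-113\right) 40 = -4520$)
$F + \left(-21863 + 21515\right) = -4520 + \left(-21863 + 21515\right) = -4520 - 348 = -4868$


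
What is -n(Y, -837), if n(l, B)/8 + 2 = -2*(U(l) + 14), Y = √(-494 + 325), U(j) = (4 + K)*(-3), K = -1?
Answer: 96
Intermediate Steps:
U(j) = -9 (U(j) = (4 - 1)*(-3) = 3*(-3) = -9)
Y = 13*I (Y = √(-169) = 13*I ≈ 13.0*I)
n(l, B) = -96 (n(l, B) = -16 + 8*(-2*(-9 + 14)) = -16 + 8*(-2*5) = -16 + 8*(-10) = -16 - 80 = -96)
-n(Y, -837) = -1*(-96) = 96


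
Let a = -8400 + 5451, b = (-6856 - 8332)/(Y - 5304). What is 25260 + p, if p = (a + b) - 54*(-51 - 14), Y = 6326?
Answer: 13186937/511 ≈ 25806.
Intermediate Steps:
b = -7594/511 (b = (-6856 - 8332)/(6326 - 5304) = -15188/1022 = -15188*1/1022 = -7594/511 ≈ -14.861)
a = -2949
p = 279077/511 (p = (-2949 - 7594/511) - 54*(-51 - 14) = -1514533/511 - 54*(-65) = -1514533/511 + 3510 = 279077/511 ≈ 546.14)
25260 + p = 25260 + 279077/511 = 13186937/511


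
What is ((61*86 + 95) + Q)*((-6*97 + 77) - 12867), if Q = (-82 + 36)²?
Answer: -99715004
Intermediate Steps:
Q = 2116 (Q = (-46)² = 2116)
((61*86 + 95) + Q)*((-6*97 + 77) - 12867) = ((61*86 + 95) + 2116)*((-6*97 + 77) - 12867) = ((5246 + 95) + 2116)*((-582 + 77) - 12867) = (5341 + 2116)*(-505 - 12867) = 7457*(-13372) = -99715004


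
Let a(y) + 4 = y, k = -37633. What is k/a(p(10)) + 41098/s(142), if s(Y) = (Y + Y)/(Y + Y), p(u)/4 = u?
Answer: 1441895/36 ≈ 40053.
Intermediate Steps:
p(u) = 4*u
a(y) = -4 + y
s(Y) = 1 (s(Y) = (2*Y)/((2*Y)) = (2*Y)*(1/(2*Y)) = 1)
k/a(p(10)) + 41098/s(142) = -37633/(-4 + 4*10) + 41098/1 = -37633/(-4 + 40) + 41098*1 = -37633/36 + 41098 = 1441895/36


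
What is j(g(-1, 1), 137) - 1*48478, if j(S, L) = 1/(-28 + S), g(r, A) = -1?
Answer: -1405863/29 ≈ -48478.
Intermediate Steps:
j(g(-1, 1), 137) - 1*48478 = 1/(-28 - 1) - 1*48478 = 1/(-29) - 48478 = -1/29 - 48478 = -1405863/29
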